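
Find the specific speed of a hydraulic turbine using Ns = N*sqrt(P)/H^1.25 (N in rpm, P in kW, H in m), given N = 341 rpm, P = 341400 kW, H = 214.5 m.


Ns = 341 * 341400^0.5 / 214.5^1.25 = 242.7180


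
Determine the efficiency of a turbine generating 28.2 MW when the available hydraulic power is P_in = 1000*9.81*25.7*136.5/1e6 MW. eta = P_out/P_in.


P_in = 1000 * 9.81 * 25.7 * 136.5 / 1e6 = 34.4140 MW
eta = 28.2 / 34.4140 = 0.8194


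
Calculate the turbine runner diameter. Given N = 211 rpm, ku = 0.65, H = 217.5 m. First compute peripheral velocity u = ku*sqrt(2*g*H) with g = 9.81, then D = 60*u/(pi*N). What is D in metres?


u = 0.65 * sqrt(2*9.81*217.5) = 42.4612 m/s
D = 60 * 42.4612 / (pi * 211) = 3.8434 m


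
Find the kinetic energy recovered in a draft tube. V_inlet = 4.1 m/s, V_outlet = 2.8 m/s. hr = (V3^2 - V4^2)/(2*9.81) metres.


hr = (4.1^2 - 2.8^2) / (2*9.81) = 0.4572 m


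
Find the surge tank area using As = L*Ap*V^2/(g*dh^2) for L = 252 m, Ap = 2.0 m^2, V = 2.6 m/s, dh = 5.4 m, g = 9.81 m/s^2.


As = 252 * 2.0 * 2.6^2 / (9.81 * 5.4^2) = 11.9102 m^2


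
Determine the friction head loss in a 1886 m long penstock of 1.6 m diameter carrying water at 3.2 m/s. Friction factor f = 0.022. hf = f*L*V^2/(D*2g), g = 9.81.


hf = 0.022 * 1886 * 3.2^2 / (1.6 * 2 * 9.81) = 13.5346 m


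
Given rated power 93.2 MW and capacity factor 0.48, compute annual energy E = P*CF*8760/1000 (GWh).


E = 93.2 * 0.48 * 8760 / 1000 = 391.8874 GWh


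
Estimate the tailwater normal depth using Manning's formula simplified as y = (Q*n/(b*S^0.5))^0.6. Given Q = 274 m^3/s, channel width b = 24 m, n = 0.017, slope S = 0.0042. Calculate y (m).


y = (274 * 0.017 / (24 * 0.0042^0.5))^0.6 = 1.9312 m


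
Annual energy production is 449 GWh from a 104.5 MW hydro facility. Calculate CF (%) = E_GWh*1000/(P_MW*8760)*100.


CF = 449 * 1000 / (104.5 * 8760) * 100 = 49.0485 %


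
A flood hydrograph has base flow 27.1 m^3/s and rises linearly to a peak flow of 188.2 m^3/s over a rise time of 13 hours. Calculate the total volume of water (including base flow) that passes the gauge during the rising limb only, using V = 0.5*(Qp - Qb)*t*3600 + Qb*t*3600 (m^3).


V = 0.5*(188.2 - 27.1)*13*3600 + 27.1*13*3600 = 5.0380e+06 m^3


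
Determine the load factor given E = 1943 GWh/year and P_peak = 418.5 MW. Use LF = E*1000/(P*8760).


LF = 1943 * 1000 / (418.5 * 8760) = 0.5300


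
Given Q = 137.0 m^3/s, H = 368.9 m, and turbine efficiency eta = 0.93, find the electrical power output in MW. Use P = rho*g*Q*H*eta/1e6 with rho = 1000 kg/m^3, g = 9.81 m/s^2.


P = 1000 * 9.81 * 137.0 * 368.9 * 0.93 / 1e6 = 461.0852 MW


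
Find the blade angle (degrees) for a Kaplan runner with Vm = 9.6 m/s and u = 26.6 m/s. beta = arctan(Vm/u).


beta = arctan(9.6 / 26.6) = 19.8446 degrees


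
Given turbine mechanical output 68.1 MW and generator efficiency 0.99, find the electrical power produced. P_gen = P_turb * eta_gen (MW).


P_gen = 68.1 * 0.99 = 67.4190 MW


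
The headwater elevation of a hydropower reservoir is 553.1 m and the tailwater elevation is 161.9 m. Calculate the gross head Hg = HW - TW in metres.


Hg = 553.1 - 161.9 = 391.2000 m


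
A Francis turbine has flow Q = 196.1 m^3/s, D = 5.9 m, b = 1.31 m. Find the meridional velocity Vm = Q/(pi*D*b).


Vm = 196.1 / (pi * 5.9 * 1.31) = 8.0762 m/s


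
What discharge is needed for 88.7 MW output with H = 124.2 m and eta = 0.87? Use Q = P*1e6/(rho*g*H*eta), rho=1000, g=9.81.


Q = 88.7 * 1e6 / (1000 * 9.81 * 124.2 * 0.87) = 83.6785 m^3/s


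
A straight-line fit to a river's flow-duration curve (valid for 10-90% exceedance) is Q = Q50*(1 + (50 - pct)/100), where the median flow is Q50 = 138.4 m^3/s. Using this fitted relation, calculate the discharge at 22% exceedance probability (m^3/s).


Q = 138.4 * (1 + (50 - 22)/100) = 177.1520 m^3/s


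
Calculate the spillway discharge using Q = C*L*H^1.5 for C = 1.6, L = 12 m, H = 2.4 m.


Q = 1.6 * 12 * 2.4^1.5 = 71.3868 m^3/s


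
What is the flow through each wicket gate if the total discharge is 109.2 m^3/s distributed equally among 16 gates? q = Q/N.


q = 109.2 / 16 = 6.8250 m^3/s


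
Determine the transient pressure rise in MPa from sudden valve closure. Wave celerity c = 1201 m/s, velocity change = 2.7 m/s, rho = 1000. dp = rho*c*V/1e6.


dp = 1000 * 1201 * 2.7 / 1e6 = 3.2427 MPa


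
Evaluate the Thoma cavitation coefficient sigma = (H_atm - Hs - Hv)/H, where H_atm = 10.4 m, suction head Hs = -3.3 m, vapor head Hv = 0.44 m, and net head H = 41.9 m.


sigma = (10.4 - (-3.3) - 0.44) / 41.9 = 0.3165


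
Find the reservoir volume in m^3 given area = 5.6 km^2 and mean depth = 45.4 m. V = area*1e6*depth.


V = 5.6 * 1e6 * 45.4 = 2.5424e+08 m^3


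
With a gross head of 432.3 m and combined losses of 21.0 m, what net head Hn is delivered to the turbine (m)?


Hn = 432.3 - 21.0 = 411.3000 m


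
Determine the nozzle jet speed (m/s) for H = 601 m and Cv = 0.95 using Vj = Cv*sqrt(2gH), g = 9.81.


Vj = 0.95 * sqrt(2*9.81*601) = 103.1598 m/s


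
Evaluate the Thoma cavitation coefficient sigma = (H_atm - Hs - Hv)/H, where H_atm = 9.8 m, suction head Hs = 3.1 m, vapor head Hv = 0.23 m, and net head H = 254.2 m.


sigma = (9.8 - 3.1 - 0.23) / 254.2 = 0.0255


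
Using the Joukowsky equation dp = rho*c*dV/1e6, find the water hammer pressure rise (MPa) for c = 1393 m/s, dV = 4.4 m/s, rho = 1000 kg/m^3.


dp = 1000 * 1393 * 4.4 / 1e6 = 6.1292 MPa


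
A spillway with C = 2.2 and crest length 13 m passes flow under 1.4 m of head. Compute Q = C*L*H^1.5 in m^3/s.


Q = 2.2 * 13 * 1.4^1.5 = 47.3760 m^3/s


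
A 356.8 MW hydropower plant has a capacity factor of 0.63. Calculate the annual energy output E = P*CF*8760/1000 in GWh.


E = 356.8 * 0.63 * 8760 / 1000 = 1969.1078 GWh


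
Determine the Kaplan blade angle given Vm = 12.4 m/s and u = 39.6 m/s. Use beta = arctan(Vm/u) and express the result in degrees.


beta = arctan(12.4 / 39.6) = 17.3870 degrees


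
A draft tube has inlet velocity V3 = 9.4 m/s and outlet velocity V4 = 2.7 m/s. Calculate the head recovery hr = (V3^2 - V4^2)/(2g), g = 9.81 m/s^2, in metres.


hr = (9.4^2 - 2.7^2) / (2*9.81) = 4.1320 m


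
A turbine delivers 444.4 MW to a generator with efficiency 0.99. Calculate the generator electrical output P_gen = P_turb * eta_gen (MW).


P_gen = 444.4 * 0.99 = 439.9560 MW


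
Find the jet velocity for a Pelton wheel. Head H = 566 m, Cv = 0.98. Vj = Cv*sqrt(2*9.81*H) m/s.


Vj = 0.98 * sqrt(2*9.81*566) = 103.2723 m/s


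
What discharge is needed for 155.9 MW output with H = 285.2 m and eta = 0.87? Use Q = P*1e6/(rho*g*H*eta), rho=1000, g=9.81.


Q = 155.9 * 1e6 / (1000 * 9.81 * 285.2 * 0.87) = 64.0484 m^3/s


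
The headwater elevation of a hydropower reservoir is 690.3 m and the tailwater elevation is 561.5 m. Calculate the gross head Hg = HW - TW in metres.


Hg = 690.3 - 561.5 = 128.8000 m


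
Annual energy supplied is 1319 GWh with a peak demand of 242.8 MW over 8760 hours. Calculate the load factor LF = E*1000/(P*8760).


LF = 1319 * 1000 / (242.8 * 8760) = 0.6201


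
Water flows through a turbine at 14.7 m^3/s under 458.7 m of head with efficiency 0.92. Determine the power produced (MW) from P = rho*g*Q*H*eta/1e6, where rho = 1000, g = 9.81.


P = 1000 * 9.81 * 14.7 * 458.7 * 0.92 / 1e6 = 60.8559 MW


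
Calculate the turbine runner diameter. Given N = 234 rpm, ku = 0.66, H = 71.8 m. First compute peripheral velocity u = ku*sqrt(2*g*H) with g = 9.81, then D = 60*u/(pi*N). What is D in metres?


u = 0.66 * sqrt(2*9.81*71.8) = 24.7717 m/s
D = 60 * 24.7717 / (pi * 234) = 2.0218 m


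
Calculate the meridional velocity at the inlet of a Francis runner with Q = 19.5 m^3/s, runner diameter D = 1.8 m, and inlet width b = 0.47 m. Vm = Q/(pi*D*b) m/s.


Vm = 19.5 / (pi * 1.8 * 0.47) = 7.3369 m/s


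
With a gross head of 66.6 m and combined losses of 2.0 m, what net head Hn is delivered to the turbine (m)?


Hn = 66.6 - 2.0 = 64.6000 m


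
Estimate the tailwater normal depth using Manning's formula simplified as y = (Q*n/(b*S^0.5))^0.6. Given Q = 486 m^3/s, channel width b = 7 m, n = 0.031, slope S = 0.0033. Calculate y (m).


y = (486 * 0.031 / (7 * 0.0033^0.5))^0.6 = 8.7940 m


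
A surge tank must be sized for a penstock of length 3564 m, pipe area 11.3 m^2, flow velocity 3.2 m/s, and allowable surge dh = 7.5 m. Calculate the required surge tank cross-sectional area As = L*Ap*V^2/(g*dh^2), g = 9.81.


As = 3564 * 11.3 * 3.2^2 / (9.81 * 7.5^2) = 747.3509 m^2


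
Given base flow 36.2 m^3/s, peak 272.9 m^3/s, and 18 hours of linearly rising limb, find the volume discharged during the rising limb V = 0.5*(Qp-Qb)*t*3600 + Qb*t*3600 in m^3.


V = 0.5*(272.9 - 36.2)*18*3600 + 36.2*18*3600 = 1.0015e+07 m^3


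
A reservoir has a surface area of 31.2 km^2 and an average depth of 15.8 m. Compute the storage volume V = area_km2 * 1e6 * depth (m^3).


V = 31.2 * 1e6 * 15.8 = 4.9296e+08 m^3


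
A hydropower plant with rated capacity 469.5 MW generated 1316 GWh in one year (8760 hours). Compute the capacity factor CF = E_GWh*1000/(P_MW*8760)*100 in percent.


CF = 1316 * 1000 / (469.5 * 8760) * 100 = 31.9975 %


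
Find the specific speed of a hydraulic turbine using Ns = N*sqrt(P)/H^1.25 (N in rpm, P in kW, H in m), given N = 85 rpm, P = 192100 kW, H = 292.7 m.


Ns = 85 * 192100^0.5 / 292.7^1.25 = 30.7719


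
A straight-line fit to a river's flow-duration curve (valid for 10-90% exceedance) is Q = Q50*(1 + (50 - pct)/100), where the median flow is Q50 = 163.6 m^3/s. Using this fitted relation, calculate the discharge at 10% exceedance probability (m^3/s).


Q = 163.6 * (1 + (50 - 10)/100) = 229.0400 m^3/s


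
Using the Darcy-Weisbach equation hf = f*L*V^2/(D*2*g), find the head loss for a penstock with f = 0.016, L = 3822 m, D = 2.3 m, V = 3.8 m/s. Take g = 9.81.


hf = 0.016 * 3822 * 3.8^2 / (2.3 * 2 * 9.81) = 19.5682 m


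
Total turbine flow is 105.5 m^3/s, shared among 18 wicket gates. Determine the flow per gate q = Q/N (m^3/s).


q = 105.5 / 18 = 5.8611 m^3/s


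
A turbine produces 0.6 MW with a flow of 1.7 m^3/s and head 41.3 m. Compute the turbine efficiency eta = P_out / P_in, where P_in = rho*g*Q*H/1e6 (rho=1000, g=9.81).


P_in = 1000 * 9.81 * 1.7 * 41.3 / 1e6 = 0.6888 MW
eta = 0.6 / 0.6888 = 0.8711


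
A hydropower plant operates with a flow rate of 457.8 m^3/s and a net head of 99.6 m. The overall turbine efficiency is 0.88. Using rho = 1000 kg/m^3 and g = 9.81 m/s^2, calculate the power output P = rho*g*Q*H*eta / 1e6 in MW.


P = 1000 * 9.81 * 457.8 * 99.6 * 0.88 / 1e6 = 393.6287 MW


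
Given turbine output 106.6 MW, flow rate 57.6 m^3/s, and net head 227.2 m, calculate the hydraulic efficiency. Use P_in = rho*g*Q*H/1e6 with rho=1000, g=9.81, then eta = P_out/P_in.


P_in = 1000 * 9.81 * 57.6 * 227.2 / 1e6 = 128.3807 MW
eta = 106.6 / 128.3807 = 0.8303


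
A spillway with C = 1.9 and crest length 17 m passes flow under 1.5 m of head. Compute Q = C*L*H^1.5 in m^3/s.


Q = 1.9 * 17 * 1.5^1.5 = 59.3389 m^3/s


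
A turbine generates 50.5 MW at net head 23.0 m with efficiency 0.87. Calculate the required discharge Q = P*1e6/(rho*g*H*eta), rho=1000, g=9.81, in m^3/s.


Q = 50.5 * 1e6 / (1000 * 9.81 * 23.0 * 0.87) = 257.2618 m^3/s


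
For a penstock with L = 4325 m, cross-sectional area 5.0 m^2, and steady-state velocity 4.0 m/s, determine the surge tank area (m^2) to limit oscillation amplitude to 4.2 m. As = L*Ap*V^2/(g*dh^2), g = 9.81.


As = 4325 * 5.0 * 4.0^2 / (9.81 * 4.2^2) = 1999.4406 m^2


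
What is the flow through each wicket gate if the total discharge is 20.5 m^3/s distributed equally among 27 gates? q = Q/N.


q = 20.5 / 27 = 0.7593 m^3/s


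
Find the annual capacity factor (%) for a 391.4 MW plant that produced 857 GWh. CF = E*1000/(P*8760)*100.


CF = 857 * 1000 / (391.4 * 8760) * 100 = 24.9952 %


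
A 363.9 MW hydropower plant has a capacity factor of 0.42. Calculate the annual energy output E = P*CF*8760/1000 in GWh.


E = 363.9 * 0.42 * 8760 / 1000 = 1338.8609 GWh


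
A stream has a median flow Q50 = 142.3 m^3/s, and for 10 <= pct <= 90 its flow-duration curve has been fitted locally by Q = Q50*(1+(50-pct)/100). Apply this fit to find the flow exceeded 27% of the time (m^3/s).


Q = 142.3 * (1 + (50 - 27)/100) = 175.0290 m^3/s


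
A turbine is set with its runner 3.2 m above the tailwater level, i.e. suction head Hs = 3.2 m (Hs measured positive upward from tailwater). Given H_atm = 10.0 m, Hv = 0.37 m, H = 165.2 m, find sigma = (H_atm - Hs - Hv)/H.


sigma = (10.0 - 3.2 - 0.37) / 165.2 = 0.0389


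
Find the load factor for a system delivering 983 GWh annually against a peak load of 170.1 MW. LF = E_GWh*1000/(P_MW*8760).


LF = 983 * 1000 / (170.1 * 8760) = 0.6597


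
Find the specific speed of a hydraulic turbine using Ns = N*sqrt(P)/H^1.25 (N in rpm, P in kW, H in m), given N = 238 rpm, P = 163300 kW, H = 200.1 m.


Ns = 238 * 163300^0.5 / 200.1^1.25 = 127.7942


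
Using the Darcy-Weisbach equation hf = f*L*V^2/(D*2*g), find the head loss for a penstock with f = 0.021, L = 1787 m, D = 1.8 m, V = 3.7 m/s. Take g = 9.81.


hf = 0.021 * 1787 * 3.7^2 / (1.8 * 2 * 9.81) = 14.5471 m


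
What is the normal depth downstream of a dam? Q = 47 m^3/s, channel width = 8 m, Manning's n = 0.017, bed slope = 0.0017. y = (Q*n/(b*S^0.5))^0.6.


y = (47 * 0.017 / (8 * 0.0017^0.5))^0.6 = 1.7004 m


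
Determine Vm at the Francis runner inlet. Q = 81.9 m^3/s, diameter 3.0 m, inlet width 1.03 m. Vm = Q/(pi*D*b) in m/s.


Vm = 81.9 / (pi * 3.0 * 1.03) = 8.4368 m/s


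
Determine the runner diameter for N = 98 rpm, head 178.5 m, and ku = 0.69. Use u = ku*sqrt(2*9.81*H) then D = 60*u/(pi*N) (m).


u = 0.69 * sqrt(2*9.81*178.5) = 40.8336 m/s
D = 60 * 40.8336 / (pi * 98) = 7.9578 m


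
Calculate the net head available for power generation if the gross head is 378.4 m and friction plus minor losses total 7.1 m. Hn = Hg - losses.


Hn = 378.4 - 7.1 = 371.3000 m


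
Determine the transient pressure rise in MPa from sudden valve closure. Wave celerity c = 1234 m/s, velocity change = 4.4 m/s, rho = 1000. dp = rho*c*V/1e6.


dp = 1000 * 1234 * 4.4 / 1e6 = 5.4296 MPa


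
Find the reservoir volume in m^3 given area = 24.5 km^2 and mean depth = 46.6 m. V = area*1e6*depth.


V = 24.5 * 1e6 * 46.6 = 1.1417e+09 m^3


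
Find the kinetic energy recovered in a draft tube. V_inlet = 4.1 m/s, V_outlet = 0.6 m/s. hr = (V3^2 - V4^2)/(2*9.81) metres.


hr = (4.1^2 - 0.6^2) / (2*9.81) = 0.8384 m


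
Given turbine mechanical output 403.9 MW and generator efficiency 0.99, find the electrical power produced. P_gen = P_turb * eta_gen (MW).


P_gen = 403.9 * 0.99 = 399.8610 MW


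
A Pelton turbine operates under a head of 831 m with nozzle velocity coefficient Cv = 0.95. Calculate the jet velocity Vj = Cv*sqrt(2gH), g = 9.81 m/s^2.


Vj = 0.95 * sqrt(2*9.81*831) = 121.3036 m/s


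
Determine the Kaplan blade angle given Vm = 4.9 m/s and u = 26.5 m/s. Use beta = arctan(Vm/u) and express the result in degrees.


beta = arctan(4.9 / 26.5) = 10.4760 degrees


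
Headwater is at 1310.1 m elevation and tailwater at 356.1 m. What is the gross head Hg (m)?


Hg = 1310.1 - 356.1 = 954.0000 m


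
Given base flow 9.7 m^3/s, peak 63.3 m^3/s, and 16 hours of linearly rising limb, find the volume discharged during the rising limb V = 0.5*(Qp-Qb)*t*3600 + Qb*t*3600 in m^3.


V = 0.5*(63.3 - 9.7)*16*3600 + 9.7*16*3600 = 2.1024e+06 m^3


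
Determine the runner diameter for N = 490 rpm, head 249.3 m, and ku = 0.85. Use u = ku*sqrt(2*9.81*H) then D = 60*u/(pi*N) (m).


u = 0.85 * sqrt(2*9.81*249.3) = 59.4469 m/s
D = 60 * 59.4469 / (pi * 490) = 2.3170 m


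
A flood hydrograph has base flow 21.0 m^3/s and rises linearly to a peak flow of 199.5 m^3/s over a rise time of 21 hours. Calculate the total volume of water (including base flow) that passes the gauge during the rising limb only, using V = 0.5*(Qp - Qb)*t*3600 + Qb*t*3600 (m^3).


V = 0.5*(199.5 - 21.0)*21*3600 + 21.0*21*3600 = 8.3349e+06 m^3


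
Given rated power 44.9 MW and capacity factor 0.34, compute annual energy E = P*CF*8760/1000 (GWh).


E = 44.9 * 0.34 * 8760 / 1000 = 133.7302 GWh


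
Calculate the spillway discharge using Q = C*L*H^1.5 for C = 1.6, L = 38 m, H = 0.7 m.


Q = 1.6 * 38 * 0.7^1.5 = 35.6083 m^3/s


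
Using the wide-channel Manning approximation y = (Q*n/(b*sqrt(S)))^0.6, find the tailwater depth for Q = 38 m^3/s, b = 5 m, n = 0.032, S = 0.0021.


y = (38 * 0.032 / (5 * 0.0021^0.5))^0.6 = 2.7222 m


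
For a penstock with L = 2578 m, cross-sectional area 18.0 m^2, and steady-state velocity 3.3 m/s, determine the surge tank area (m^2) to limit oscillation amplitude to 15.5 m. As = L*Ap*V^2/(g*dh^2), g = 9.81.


As = 2578 * 18.0 * 3.3^2 / (9.81 * 15.5^2) = 214.4129 m^2


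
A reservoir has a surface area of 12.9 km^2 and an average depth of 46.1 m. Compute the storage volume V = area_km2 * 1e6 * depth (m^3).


V = 12.9 * 1e6 * 46.1 = 5.9469e+08 m^3


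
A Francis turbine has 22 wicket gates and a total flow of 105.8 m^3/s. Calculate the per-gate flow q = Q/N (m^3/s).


q = 105.8 / 22 = 4.8091 m^3/s


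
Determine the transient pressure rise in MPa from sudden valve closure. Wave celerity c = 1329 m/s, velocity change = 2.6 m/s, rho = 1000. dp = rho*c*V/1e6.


dp = 1000 * 1329 * 2.6 / 1e6 = 3.4554 MPa


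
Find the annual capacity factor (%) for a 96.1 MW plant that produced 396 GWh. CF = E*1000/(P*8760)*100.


CF = 396 * 1000 / (96.1 * 8760) * 100 = 47.0400 %


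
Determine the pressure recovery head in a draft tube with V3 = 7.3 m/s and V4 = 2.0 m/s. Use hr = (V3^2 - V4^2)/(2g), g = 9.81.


hr = (7.3^2 - 2.0^2) / (2*9.81) = 2.5122 m


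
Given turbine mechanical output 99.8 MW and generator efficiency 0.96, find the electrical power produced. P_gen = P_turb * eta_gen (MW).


P_gen = 99.8 * 0.96 = 95.8080 MW


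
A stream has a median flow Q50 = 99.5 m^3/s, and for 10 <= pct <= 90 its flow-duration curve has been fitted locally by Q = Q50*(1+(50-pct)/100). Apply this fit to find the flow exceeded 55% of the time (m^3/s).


Q = 99.5 * (1 + (50 - 55)/100) = 94.5250 m^3/s


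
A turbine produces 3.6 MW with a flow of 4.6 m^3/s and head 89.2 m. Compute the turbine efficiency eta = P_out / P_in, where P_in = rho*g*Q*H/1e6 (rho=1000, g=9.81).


P_in = 1000 * 9.81 * 4.6 * 89.2 / 1e6 = 4.0252 MW
eta = 3.6 / 4.0252 = 0.8944


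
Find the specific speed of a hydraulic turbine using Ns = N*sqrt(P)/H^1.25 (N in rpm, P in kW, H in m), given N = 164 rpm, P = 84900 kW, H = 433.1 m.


Ns = 164 * 84900^0.5 / 433.1^1.25 = 24.1859


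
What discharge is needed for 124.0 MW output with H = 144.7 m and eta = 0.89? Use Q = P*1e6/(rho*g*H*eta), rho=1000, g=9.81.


Q = 124.0 * 1e6 / (1000 * 9.81 * 144.7 * 0.89) = 98.1509 m^3/s


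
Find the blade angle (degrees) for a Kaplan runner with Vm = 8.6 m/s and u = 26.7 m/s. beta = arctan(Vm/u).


beta = arctan(8.6 / 26.7) = 17.8536 degrees


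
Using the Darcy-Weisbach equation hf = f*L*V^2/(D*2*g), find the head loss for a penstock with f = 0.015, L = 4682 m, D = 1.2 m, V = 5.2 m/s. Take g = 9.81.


hf = 0.015 * 4682 * 5.2^2 / (1.2 * 2 * 9.81) = 80.6583 m


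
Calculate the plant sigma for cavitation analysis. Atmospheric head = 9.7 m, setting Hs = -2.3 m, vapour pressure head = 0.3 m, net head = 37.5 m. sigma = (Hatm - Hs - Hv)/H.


sigma = (9.7 - (-2.3) - 0.3) / 37.5 = 0.3120


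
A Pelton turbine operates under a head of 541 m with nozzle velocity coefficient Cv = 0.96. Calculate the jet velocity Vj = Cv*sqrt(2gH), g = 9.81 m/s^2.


Vj = 0.96 * sqrt(2*9.81*541) = 98.9053 m/s


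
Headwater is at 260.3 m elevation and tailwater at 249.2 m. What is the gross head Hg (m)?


Hg = 260.3 - 249.2 = 11.1000 m


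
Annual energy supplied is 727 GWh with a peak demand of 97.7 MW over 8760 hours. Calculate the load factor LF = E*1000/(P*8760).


LF = 727 * 1000 / (97.7 * 8760) = 0.8494


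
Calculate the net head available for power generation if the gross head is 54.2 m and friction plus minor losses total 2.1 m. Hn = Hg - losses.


Hn = 54.2 - 2.1 = 52.1000 m


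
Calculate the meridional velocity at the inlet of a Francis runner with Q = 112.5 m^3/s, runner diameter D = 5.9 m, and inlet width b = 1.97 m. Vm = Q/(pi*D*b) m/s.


Vm = 112.5 / (pi * 5.9 * 1.97) = 3.0809 m/s


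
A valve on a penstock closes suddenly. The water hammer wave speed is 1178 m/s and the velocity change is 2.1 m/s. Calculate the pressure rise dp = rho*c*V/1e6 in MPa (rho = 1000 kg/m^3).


dp = 1000 * 1178 * 2.1 / 1e6 = 2.4738 MPa


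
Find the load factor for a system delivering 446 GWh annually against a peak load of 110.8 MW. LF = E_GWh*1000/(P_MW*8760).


LF = 446 * 1000 / (110.8 * 8760) = 0.4595


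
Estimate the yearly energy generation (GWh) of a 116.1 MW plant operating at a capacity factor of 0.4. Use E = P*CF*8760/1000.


E = 116.1 * 0.4 * 8760 / 1000 = 406.8144 GWh


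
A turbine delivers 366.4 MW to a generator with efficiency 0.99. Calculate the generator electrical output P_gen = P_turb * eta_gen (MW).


P_gen = 366.4 * 0.99 = 362.7360 MW


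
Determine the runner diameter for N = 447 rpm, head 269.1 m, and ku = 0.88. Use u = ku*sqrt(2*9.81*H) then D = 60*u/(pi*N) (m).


u = 0.88 * sqrt(2*9.81*269.1) = 63.9424 m/s
D = 60 * 63.9424 / (pi * 447) = 2.7320 m


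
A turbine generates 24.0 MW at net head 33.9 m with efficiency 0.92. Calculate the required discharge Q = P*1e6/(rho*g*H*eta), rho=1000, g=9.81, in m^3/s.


Q = 24.0 * 1e6 / (1000 * 9.81 * 33.9 * 0.92) = 78.4431 m^3/s


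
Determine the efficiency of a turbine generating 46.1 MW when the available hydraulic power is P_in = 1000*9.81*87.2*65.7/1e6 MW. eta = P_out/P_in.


P_in = 1000 * 9.81 * 87.2 * 65.7 / 1e6 = 56.2019 MW
eta = 46.1 / 56.2019 = 0.8203


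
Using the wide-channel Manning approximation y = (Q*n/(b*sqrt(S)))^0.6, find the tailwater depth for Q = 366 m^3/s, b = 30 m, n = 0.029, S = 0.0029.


y = (366 * 0.029 / (30 * 0.0029^0.5))^0.6 = 3.0941 m


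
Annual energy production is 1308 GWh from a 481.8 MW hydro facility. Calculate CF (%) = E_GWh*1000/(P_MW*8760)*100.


CF = 1308 * 1000 / (481.8 * 8760) * 100 = 30.9911 %


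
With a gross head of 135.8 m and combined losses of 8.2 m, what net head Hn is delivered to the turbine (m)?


Hn = 135.8 - 8.2 = 127.6000 m


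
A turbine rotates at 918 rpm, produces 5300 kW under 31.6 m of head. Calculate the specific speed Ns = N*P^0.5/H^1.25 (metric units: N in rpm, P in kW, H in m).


Ns = 918 * 5300^0.5 / 31.6^1.25 = 892.0142


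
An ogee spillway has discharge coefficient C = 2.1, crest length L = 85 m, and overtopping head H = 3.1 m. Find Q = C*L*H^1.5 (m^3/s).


Q = 2.1 * 85 * 3.1^1.5 = 974.2732 m^3/s


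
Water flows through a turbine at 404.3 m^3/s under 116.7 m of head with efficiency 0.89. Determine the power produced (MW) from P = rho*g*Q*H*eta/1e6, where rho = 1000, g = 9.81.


P = 1000 * 9.81 * 404.3 * 116.7 * 0.89 / 1e6 = 411.9397 MW


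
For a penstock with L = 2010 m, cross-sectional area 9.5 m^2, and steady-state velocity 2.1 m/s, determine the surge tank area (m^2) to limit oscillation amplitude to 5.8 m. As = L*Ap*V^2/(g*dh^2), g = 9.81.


As = 2010 * 9.5 * 2.1^2 / (9.81 * 5.8^2) = 255.1721 m^2


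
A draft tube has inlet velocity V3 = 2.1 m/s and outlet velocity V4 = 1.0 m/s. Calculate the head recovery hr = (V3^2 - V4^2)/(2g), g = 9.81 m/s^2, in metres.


hr = (2.1^2 - 1.0^2) / (2*9.81) = 0.1738 m


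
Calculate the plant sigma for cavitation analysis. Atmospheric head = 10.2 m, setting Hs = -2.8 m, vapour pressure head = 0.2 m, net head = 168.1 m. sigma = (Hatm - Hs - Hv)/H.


sigma = (10.2 - (-2.8) - 0.2) / 168.1 = 0.0761


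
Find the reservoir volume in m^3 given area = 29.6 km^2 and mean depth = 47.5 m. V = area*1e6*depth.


V = 29.6 * 1e6 * 47.5 = 1.4060e+09 m^3


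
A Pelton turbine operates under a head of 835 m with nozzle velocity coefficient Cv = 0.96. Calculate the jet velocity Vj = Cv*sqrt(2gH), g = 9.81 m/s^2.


Vj = 0.96 * sqrt(2*9.81*835) = 122.8751 m/s


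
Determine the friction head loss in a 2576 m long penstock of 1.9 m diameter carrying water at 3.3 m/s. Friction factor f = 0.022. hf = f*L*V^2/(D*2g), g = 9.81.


hf = 0.022 * 2576 * 3.3^2 / (1.9 * 2 * 9.81) = 16.5556 m


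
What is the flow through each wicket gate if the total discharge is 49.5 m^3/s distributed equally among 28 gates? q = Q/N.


q = 49.5 / 28 = 1.7679 m^3/s


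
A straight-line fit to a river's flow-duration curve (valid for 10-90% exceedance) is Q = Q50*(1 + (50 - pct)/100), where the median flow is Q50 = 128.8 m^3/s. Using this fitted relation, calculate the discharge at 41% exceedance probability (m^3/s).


Q = 128.8 * (1 + (50 - 41)/100) = 140.3920 m^3/s


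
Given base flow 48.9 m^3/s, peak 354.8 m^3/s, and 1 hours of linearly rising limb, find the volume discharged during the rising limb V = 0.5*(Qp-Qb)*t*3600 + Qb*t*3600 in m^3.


V = 0.5*(354.8 - 48.9)*1*3600 + 48.9*1*3600 = 726660.0000 m^3


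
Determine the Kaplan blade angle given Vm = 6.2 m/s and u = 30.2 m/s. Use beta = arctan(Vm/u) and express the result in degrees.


beta = arctan(6.2 / 30.2) = 11.6015 degrees


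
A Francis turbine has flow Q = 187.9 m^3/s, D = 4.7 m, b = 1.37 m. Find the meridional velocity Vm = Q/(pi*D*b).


Vm = 187.9 / (pi * 4.7 * 1.37) = 9.2888 m/s


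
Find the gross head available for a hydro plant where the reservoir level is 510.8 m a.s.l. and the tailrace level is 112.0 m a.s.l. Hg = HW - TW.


Hg = 510.8 - 112.0 = 398.8000 m


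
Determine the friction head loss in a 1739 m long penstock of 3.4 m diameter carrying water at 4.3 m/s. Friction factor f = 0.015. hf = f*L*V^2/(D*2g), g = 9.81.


hf = 0.015 * 1739 * 4.3^2 / (3.4 * 2 * 9.81) = 7.2302 m


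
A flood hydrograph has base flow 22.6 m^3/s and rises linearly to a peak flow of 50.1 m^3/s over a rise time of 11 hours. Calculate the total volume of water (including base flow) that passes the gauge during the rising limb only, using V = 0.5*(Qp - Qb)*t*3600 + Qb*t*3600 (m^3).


V = 0.5*(50.1 - 22.6)*11*3600 + 22.6*11*3600 = 1.4395e+06 m^3


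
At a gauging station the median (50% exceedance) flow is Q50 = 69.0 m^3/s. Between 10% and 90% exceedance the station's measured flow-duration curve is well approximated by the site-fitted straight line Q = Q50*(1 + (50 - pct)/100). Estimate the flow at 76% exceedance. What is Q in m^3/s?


Q = 69.0 * (1 + (50 - 76)/100) = 51.0600 m^3/s


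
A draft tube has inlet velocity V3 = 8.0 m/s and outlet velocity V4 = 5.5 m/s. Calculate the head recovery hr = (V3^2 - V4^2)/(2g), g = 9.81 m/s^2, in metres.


hr = (8.0^2 - 5.5^2) / (2*9.81) = 1.7202 m


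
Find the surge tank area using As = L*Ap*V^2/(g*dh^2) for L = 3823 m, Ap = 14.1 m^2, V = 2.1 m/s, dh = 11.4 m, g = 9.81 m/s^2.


As = 3823 * 14.1 * 2.1^2 / (9.81 * 11.4^2) = 186.4590 m^2


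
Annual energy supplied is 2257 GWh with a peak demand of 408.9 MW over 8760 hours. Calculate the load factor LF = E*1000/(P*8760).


LF = 2257 * 1000 / (408.9 * 8760) = 0.6301


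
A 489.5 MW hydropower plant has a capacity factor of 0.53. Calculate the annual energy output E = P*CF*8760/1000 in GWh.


E = 489.5 * 0.53 * 8760 / 1000 = 2272.6506 GWh


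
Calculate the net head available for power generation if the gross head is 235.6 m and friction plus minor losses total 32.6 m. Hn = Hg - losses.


Hn = 235.6 - 32.6 = 203.0000 m


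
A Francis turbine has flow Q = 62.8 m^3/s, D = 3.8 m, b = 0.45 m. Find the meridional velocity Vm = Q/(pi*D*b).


Vm = 62.8 / (pi * 3.8 * 0.45) = 11.6900 m/s


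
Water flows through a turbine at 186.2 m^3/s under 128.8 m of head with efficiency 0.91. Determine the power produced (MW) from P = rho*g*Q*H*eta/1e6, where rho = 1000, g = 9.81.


P = 1000 * 9.81 * 186.2 * 128.8 * 0.91 / 1e6 = 214.0947 MW


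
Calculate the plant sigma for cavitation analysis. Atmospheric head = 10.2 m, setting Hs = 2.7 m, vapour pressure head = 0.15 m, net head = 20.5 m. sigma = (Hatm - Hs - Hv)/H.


sigma = (10.2 - 2.7 - 0.15) / 20.5 = 0.3585


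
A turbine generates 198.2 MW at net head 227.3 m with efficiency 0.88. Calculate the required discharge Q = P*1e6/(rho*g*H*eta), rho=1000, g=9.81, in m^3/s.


Q = 198.2 * 1e6 / (1000 * 9.81 * 227.3 * 0.88) = 101.0072 m^3/s


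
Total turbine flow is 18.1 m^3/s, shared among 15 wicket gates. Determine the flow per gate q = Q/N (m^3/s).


q = 18.1 / 15 = 1.2067 m^3/s


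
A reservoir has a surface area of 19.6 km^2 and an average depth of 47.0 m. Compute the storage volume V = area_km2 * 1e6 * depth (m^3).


V = 19.6 * 1e6 * 47.0 = 9.2120e+08 m^3


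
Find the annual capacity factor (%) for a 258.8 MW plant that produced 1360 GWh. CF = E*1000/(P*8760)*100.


CF = 1360 * 1000 / (258.8 * 8760) * 100 = 59.9888 %


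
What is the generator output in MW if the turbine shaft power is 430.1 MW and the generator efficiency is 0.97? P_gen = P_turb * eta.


P_gen = 430.1 * 0.97 = 417.1970 MW


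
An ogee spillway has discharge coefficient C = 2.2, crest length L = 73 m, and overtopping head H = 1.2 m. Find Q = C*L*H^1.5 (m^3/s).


Q = 2.2 * 73 * 1.2^1.5 = 211.1142 m^3/s


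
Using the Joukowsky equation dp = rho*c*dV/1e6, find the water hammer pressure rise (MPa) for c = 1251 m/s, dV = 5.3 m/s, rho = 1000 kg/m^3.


dp = 1000 * 1251 * 5.3 / 1e6 = 6.6303 MPa


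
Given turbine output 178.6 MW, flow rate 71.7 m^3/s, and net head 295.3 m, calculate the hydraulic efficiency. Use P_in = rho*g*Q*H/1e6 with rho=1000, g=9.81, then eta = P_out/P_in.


P_in = 1000 * 9.81 * 71.7 * 295.3 / 1e6 = 207.7072 MW
eta = 178.6 / 207.7072 = 0.8599


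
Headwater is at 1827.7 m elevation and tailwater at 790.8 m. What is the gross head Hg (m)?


Hg = 1827.7 - 790.8 = 1036.9000 m


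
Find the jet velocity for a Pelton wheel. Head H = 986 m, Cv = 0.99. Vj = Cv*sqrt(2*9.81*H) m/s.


Vj = 0.99 * sqrt(2*9.81*986) = 137.6966 m/s


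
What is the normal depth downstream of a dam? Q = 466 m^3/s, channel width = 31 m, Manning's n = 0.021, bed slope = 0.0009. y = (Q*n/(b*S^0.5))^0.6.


y = (466 * 0.021 / (31 * 0.0009^0.5))^0.6 = 4.1046 m


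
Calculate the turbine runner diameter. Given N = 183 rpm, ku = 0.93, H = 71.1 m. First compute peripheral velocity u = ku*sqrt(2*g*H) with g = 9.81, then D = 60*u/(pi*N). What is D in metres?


u = 0.93 * sqrt(2*9.81*71.1) = 34.7350 m/s
D = 60 * 34.7350 / (pi * 183) = 3.6251 m


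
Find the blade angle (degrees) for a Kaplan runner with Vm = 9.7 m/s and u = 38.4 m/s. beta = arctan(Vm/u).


beta = arctan(9.7 / 38.4) = 14.1766 degrees


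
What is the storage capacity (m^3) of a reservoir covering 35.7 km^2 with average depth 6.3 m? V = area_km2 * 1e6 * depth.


V = 35.7 * 1e6 * 6.3 = 2.2491e+08 m^3


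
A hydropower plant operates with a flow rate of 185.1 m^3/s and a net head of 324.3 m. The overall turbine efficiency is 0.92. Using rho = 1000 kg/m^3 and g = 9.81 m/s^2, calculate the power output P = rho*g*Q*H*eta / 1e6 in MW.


P = 1000 * 9.81 * 185.1 * 324.3 * 0.92 / 1e6 = 541.7641 MW


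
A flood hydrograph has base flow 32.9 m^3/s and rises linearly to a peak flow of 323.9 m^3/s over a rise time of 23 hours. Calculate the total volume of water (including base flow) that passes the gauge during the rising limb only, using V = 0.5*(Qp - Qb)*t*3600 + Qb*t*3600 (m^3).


V = 0.5*(323.9 - 32.9)*23*3600 + 32.9*23*3600 = 1.4772e+07 m^3


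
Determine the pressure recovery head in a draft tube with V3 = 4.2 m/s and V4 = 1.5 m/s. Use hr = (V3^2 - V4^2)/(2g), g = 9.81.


hr = (4.2^2 - 1.5^2) / (2*9.81) = 0.7844 m


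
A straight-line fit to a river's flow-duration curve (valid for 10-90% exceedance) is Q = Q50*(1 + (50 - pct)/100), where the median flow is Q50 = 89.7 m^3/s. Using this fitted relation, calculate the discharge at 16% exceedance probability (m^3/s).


Q = 89.7 * (1 + (50 - 16)/100) = 120.1980 m^3/s


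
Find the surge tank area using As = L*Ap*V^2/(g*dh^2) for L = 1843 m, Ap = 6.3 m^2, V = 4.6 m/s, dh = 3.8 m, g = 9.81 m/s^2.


As = 1843 * 6.3 * 4.6^2 / (9.81 * 3.8^2) = 1734.3844 m^2


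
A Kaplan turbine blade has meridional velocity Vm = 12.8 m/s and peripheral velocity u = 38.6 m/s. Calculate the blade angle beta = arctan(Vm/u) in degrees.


beta = arctan(12.8 / 38.6) = 18.3458 degrees


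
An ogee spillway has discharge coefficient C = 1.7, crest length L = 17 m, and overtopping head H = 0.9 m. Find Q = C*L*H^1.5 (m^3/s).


Q = 1.7 * 17 * 0.9^1.5 = 24.6753 m^3/s


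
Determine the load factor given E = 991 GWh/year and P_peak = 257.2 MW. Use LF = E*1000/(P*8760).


LF = 991 * 1000 / (257.2 * 8760) = 0.4398


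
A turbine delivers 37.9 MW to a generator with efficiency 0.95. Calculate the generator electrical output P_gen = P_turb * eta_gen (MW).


P_gen = 37.9 * 0.95 = 36.0050 MW


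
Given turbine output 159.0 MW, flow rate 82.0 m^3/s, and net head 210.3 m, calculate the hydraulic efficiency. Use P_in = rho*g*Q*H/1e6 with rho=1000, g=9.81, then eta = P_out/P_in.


P_in = 1000 * 9.81 * 82.0 * 210.3 / 1e6 = 169.1695 MW
eta = 159.0 / 169.1695 = 0.9399


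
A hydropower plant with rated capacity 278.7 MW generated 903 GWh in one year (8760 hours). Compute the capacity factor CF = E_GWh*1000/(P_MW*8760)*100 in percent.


CF = 903 * 1000 / (278.7 * 8760) * 100 = 36.9868 %


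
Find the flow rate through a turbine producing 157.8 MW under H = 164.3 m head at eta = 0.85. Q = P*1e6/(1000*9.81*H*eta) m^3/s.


Q = 157.8 * 1e6 / (1000 * 9.81 * 164.3 * 0.85) = 115.1812 m^3/s


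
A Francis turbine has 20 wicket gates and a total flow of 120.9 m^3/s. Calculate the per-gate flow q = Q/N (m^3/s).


q = 120.9 / 20 = 6.0450 m^3/s


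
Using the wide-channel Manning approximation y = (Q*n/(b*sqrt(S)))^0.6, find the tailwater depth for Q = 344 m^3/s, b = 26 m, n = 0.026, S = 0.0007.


y = (344 * 0.026 / (26 * 0.0007^0.5))^0.6 = 4.6602 m


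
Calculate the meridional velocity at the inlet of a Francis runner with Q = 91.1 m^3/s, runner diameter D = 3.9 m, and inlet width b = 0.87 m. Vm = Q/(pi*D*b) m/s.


Vm = 91.1 / (pi * 3.9 * 0.87) = 8.5464 m/s


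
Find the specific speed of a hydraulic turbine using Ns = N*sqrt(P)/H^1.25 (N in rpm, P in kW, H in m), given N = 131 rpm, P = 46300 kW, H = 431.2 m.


Ns = 131 * 46300^0.5 / 431.2^1.25 = 14.3454


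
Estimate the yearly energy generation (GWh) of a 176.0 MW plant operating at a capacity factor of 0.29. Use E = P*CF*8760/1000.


E = 176.0 * 0.29 * 8760 / 1000 = 447.1104 GWh


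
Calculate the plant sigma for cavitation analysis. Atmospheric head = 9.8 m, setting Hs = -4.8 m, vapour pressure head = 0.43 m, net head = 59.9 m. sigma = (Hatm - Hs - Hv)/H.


sigma = (9.8 - (-4.8) - 0.43) / 59.9 = 0.2366


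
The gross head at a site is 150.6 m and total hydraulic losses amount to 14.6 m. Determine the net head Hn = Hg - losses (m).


Hn = 150.6 - 14.6 = 136.0000 m


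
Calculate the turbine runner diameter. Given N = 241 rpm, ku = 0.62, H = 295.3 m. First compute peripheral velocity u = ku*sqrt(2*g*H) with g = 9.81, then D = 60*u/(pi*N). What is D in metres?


u = 0.62 * sqrt(2*9.81*295.3) = 47.1925 m/s
D = 60 * 47.1925 / (pi * 241) = 3.7399 m


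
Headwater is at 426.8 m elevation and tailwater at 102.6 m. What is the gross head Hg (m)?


Hg = 426.8 - 102.6 = 324.2000 m


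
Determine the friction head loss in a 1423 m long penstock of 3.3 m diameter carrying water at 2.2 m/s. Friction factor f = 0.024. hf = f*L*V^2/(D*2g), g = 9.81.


hf = 0.024 * 1423 * 2.2^2 / (3.3 * 2 * 9.81) = 2.5530 m


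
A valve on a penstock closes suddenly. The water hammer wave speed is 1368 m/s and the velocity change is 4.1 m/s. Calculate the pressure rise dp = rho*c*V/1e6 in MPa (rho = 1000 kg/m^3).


dp = 1000 * 1368 * 4.1 / 1e6 = 5.6088 MPa


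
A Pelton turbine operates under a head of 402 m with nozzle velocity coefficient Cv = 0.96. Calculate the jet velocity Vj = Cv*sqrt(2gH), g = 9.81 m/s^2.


Vj = 0.96 * sqrt(2*9.81*402) = 85.2577 m/s


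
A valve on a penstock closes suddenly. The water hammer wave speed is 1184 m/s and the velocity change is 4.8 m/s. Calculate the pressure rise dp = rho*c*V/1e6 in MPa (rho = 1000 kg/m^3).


dp = 1000 * 1184 * 4.8 / 1e6 = 5.6832 MPa


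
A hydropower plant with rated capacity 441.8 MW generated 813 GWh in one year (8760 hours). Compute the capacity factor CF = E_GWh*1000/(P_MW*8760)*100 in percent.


CF = 813 * 1000 / (441.8 * 8760) * 100 = 21.0068 %


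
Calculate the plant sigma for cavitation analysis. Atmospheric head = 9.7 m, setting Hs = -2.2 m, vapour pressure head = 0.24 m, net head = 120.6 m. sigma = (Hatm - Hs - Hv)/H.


sigma = (9.7 - (-2.2) - 0.24) / 120.6 = 0.0967


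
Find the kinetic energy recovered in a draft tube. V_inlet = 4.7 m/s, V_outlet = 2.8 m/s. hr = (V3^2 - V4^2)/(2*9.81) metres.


hr = (4.7^2 - 2.8^2) / (2*9.81) = 0.7263 m


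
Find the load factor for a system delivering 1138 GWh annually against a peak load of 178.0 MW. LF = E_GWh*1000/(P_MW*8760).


LF = 1138 * 1000 / (178.0 * 8760) = 0.7298


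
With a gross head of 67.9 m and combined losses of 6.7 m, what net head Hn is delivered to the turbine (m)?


Hn = 67.9 - 6.7 = 61.2000 m


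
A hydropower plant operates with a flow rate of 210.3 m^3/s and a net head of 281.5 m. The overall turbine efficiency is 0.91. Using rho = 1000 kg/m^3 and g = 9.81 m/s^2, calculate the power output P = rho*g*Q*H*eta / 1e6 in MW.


P = 1000 * 9.81 * 210.3 * 281.5 * 0.91 / 1e6 = 528.4794 MW


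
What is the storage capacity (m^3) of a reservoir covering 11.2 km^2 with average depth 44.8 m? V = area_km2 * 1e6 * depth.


V = 11.2 * 1e6 * 44.8 = 5.0176e+08 m^3


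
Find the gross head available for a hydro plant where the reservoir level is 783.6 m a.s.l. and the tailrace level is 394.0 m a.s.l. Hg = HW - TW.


Hg = 783.6 - 394.0 = 389.6000 m


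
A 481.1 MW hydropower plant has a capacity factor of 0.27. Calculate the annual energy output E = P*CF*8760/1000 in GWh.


E = 481.1 * 0.27 * 8760 / 1000 = 1137.8977 GWh


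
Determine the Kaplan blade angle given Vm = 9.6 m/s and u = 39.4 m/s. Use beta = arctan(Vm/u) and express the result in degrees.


beta = arctan(9.6 / 39.4) = 13.6936 degrees


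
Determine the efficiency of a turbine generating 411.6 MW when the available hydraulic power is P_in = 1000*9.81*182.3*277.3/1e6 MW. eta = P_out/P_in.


P_in = 1000 * 9.81 * 182.3 * 277.3 / 1e6 = 495.9131 MW
eta = 411.6 / 495.9131 = 0.8300


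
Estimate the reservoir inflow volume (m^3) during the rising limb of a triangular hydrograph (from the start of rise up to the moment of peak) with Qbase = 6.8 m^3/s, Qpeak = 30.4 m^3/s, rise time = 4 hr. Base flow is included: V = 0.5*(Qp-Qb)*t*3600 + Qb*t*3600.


V = 0.5*(30.4 - 6.8)*4*3600 + 6.8*4*3600 = 267840.0000 m^3


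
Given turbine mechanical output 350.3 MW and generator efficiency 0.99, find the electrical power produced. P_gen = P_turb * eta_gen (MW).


P_gen = 350.3 * 0.99 = 346.7970 MW
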